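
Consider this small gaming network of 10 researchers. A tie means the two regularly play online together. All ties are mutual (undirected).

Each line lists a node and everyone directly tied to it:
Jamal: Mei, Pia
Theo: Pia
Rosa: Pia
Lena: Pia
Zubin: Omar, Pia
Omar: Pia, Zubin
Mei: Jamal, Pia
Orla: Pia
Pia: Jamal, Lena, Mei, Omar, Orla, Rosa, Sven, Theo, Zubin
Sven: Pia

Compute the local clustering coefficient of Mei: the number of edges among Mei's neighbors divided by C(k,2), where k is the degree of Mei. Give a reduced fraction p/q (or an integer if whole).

1

Mei's neighbors: Jamal and Pia (k = 2).
Possible neighbor pairs: C(2,2) = 1. Edges among them: Jamal–Pia → e = 1.
Clustering(Mei) = 1/1.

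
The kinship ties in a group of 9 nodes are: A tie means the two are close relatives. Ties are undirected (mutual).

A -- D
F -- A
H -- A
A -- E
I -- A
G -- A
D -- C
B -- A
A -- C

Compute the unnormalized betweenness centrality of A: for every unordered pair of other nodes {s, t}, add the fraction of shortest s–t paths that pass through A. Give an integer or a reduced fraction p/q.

Pairs whose geodesics pass through A — F–B: 1; F–G: 1; F–H: 1; F–C: 1; F–I: 1; F–E: 1; F–D: 1; B–G: 1; B–H: 1; B–C: 1; B–I: 1; B–E: 1; B–D: 1; G–H: 1 … (+13 more pairs).
All other pairs contribute 0.
Summing the contributions gives betweenness(A) = 27.

27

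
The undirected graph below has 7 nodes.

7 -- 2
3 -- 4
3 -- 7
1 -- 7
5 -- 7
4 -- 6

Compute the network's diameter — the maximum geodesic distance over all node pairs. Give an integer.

4

Eccentricity of each node (its greatest distance to any other): 1:4, 2:4, 3:2, 4:3, 5:4, 6:4, 7:3.
The maximum eccentricity is 4, realized for instance by the pair 6–2 via 6 – 4 – 3 – 7 – 2. So the diameter is 4.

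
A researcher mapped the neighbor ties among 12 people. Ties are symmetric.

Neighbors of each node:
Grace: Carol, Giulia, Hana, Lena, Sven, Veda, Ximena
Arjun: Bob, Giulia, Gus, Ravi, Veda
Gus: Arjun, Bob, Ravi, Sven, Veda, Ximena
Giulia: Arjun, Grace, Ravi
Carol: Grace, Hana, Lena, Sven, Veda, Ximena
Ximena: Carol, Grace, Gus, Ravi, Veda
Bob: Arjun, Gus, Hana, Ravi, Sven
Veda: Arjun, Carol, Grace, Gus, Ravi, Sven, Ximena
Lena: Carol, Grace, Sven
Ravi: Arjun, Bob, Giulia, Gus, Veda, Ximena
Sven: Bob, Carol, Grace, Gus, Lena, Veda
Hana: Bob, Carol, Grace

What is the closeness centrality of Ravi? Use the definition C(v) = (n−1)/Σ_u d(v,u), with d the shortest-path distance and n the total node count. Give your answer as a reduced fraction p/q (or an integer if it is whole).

Distances from Ravi: Arjun:1, Bob:1, Carol:2, Giulia:1, Grace:2, Gus:1, Hana:2, Lena:3, Sven:2, Veda:1, Ximena:1. Sum = 17.
n = 12, so closeness = 11/17.

11/17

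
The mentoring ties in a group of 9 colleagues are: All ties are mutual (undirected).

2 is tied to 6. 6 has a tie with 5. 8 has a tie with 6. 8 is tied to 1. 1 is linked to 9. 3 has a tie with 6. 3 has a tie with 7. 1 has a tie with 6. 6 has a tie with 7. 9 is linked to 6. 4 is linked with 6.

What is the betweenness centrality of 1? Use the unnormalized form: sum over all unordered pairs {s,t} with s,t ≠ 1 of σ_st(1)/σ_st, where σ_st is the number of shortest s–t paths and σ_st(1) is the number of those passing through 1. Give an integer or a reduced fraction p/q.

Pairs whose geodesics pass through 1 — 8–9: 1/2.
All other pairs contribute 0.
Summing the contributions gives betweenness(1) = 1/2.

1/2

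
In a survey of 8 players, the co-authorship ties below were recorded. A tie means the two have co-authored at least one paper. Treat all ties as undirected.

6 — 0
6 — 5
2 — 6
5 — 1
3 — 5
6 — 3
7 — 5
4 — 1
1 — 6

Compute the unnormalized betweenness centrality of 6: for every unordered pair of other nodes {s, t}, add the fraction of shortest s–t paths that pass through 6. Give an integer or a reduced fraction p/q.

Pairs whose geodesics pass through 6 — 2–4: 1; 2–7: 1; 2–0: 1; 2–3: 1; 2–5: 1; 2–1: 1; 4–0: 1; 4–3: 1/2; 7–0: 1; 0–3: 1; 0–5: 1; 0–1: 1; 3–1: 1/2.
All other pairs contribute 0.
Summing the contributions gives betweenness(6) = 12.

12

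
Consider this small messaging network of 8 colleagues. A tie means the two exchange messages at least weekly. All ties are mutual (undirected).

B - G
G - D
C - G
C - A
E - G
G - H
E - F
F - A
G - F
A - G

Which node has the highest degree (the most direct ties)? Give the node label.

Degrees — A:3, B:1, C:2, D:1, E:2, F:3, G:7, H:1.
The maximum is 7, attained only by G.

G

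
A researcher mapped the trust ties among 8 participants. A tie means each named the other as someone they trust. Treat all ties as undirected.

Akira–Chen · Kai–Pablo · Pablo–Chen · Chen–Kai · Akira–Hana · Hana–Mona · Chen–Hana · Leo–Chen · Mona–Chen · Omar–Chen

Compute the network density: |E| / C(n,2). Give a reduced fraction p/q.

5/14

There are 10 edges and 8 nodes, so the maximum possible is C(8,2) = 28.
Density = 10/28 = 5/14.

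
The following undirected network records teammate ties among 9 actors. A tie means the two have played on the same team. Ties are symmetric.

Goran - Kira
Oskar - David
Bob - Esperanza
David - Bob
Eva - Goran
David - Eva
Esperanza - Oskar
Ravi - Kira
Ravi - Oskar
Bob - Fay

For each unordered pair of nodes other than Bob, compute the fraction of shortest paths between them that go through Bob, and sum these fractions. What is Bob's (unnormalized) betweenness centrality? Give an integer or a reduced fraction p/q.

25/3

Pairs whose geodesics pass through Bob — Kira–Fay: 3/3; David–Esperanza: 1/2; David–Fay: 1; Eva–Esperanza: 1/2; Eva–Fay: 1; Oskar–Fay: 2/2; Ravi–Fay: 2/2; Goran–Esperanza: 1/3; Goran–Fay: 1; Esperanza–Fay: 1.
All other pairs contribute 0.
Summing the contributions gives betweenness(Bob) = 25/3.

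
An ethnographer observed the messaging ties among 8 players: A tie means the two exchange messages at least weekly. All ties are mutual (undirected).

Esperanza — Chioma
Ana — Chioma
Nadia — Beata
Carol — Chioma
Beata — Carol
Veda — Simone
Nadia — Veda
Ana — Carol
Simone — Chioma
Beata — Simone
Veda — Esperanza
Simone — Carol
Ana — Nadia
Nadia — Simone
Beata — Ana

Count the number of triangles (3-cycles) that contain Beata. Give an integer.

4

Beata's neighbors: Ana, Carol, Nadia, and Simone.
Neighbor pairs that are themselves tied: Beata–Ana–Carol; Beata–Ana–Nadia; Beata–Carol–Simone; Beata–Nadia–Simone. Each forms one triangle with Beata, for 4 in total.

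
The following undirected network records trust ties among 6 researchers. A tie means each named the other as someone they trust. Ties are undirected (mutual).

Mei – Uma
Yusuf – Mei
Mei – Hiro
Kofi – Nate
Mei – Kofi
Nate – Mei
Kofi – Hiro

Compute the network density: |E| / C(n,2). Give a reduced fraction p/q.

7/15

There are 7 edges and 6 nodes, so the maximum possible is C(6,2) = 15.
Density = 7/15.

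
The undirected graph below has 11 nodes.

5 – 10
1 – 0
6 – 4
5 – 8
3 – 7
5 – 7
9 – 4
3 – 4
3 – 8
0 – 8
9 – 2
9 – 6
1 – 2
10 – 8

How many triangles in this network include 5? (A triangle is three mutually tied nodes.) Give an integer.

1

5's neighbors: 7, 8, and 10.
Neighbor pairs that are themselves tied: 5–8–10. Each forms one triangle with 5, for 1 in total.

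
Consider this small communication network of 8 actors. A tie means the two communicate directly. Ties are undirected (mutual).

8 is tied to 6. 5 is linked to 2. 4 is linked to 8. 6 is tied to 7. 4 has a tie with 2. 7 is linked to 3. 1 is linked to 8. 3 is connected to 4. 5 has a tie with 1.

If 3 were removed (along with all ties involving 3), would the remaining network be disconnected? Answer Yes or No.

No

Even without 3, every remaining node can still reach every other (the residual graph is connected), so 3 is not a cut vertex.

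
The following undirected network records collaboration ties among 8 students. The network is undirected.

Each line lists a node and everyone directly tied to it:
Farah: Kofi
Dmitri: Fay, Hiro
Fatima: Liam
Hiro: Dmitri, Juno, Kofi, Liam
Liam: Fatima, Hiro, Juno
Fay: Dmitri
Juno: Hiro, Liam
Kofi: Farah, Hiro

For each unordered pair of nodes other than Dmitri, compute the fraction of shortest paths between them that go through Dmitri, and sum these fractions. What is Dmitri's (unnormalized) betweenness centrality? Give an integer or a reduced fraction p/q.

Pairs whose geodesics pass through Dmitri — Fatima–Fay: 1; Fay–Liam: 1; Fay–Hiro: 1; Fay–Kofi: 1; Fay–Juno: 1; Fay–Farah: 1.
All other pairs contribute 0.
Summing the contributions gives betweenness(Dmitri) = 6.

6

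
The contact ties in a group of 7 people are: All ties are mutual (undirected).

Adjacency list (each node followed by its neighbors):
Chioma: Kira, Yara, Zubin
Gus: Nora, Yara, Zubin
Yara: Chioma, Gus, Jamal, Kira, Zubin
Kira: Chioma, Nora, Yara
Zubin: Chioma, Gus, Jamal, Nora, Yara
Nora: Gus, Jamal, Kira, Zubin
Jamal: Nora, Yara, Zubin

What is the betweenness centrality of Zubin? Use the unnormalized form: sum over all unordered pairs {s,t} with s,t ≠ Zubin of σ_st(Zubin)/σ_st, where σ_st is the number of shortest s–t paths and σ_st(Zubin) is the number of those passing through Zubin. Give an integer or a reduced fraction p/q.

25/12

Pairs whose geodesics pass through Zubin — Gus–Jamal: 1/3; Gus–Chioma: 1/2; Jamal–Chioma: 1/2; Nora–Yara: 1/4; Nora–Chioma: 1/2.
All other pairs contribute 0.
Summing the contributions gives betweenness(Zubin) = 25/12.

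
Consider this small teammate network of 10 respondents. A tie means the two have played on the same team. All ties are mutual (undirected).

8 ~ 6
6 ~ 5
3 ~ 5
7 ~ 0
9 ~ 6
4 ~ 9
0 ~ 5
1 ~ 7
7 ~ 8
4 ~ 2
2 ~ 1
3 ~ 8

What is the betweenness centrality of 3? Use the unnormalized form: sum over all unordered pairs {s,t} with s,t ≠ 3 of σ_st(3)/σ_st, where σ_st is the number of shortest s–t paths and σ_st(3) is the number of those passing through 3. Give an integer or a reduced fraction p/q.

Pairs whose geodesics pass through 3 — 5–8: 1/2.
All other pairs contribute 0.
Summing the contributions gives betweenness(3) = 1/2.

1/2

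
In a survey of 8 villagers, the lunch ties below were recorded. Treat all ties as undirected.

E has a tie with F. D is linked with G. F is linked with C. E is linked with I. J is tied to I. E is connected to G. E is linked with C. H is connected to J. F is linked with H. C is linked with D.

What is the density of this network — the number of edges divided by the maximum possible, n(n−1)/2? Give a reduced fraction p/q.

There are 10 edges and 8 nodes, so the maximum possible is C(8,2) = 28.
Density = 10/28 = 5/14.

5/14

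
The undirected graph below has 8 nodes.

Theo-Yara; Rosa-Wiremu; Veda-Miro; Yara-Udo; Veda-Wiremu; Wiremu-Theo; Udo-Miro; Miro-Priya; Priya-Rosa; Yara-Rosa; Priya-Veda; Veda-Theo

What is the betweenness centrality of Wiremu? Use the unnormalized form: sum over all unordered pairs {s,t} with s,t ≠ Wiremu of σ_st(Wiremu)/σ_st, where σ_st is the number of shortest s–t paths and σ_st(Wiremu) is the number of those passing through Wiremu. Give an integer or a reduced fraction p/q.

1

Pairs whose geodesics pass through Wiremu — Veda–Rosa: 1/2; Theo–Rosa: 1/2.
All other pairs contribute 0.
Summing the contributions gives betweenness(Wiremu) = 1.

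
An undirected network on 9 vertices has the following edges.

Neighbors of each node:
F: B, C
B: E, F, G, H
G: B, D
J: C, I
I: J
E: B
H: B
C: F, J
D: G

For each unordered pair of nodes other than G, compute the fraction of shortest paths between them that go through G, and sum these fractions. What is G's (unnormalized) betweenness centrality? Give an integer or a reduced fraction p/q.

Pairs whose geodesics pass through G — F–D: 1; B–D: 1; H–D: 1; C–D: 1; J–D: 1; I–D: 1; E–D: 1.
All other pairs contribute 0.
Summing the contributions gives betweenness(G) = 7.

7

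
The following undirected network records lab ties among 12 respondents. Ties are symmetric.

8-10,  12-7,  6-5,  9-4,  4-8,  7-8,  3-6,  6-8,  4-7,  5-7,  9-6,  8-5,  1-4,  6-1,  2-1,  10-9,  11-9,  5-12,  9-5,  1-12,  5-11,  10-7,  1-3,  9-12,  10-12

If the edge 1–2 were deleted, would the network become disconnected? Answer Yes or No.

Without the 1–2 edge there is no alternate route between 1 and 2, so the network disconnects. It is a bridge.

Yes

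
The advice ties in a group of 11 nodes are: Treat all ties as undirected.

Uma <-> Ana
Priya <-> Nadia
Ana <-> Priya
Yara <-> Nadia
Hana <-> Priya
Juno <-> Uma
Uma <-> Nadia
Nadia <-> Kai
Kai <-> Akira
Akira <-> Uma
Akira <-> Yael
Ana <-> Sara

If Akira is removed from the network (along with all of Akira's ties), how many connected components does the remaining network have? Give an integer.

Without Akira, the remaining ties split the others into: {Ana, Hana, Juno, Kai, Nadia, Priya, Sara, Uma, Yara}; {Yael}.
That's 2 separate components.

2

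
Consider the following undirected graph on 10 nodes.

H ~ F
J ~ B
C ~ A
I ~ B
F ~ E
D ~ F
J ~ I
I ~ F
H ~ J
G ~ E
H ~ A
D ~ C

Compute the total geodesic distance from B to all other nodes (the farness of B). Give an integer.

Distances from B: A:3, C:4, D:3, E:3, F:2, G:4, H:2, I:1, J:1.
Sum = 3 + 4 + 3 + 3 + 2 + 4 + 2 + 1 + 1 = 23.

23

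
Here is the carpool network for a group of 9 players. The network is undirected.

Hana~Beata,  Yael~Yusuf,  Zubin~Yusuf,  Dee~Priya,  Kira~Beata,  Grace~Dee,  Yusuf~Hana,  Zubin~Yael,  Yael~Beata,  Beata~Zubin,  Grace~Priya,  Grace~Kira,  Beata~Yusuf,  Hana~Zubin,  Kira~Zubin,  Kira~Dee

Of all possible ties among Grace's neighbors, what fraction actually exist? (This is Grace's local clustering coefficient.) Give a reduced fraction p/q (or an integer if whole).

Grace's neighbors: Dee, Kira, and Priya (k = 3).
Possible neighbor pairs: C(3,2) = 3. Edges among them: Dee–Kira, Dee–Priya → e = 2.
Clustering(Grace) = 2/3.

2/3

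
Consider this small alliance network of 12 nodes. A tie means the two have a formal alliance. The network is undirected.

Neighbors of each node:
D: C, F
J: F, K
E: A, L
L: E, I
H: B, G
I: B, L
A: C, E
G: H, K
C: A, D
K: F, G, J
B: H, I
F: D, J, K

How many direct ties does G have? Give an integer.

G is directly tied to H and K. That is 2 neighbors, so the degree of G is 2.

2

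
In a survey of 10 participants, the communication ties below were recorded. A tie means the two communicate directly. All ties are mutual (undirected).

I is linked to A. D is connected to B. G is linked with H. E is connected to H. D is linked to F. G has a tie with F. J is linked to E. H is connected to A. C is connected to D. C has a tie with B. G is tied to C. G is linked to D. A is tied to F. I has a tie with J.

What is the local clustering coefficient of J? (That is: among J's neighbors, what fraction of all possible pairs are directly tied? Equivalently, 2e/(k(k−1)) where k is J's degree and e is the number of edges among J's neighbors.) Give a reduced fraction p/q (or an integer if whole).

J's neighbors: E and I (k = 2).
Possible neighbor pairs: C(2,2) = 1. Edges among them: none → e = 0.
Clustering(J) = 0/1.

0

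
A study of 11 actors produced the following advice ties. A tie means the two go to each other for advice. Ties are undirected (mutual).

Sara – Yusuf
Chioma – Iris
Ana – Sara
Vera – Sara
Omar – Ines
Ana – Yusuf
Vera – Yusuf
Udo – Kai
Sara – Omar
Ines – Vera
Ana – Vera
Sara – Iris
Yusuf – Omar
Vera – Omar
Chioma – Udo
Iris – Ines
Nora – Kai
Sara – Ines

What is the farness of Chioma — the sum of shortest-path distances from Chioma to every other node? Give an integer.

Distances from Chioma: Ana:3, Ines:2, Iris:1, Kai:2, Nora:3, Omar:3, Sara:2, Udo:1, Vera:3, Yusuf:3.
Sum = 3 + 2 + 1 + 2 + 3 + 3 + 2 + 1 + 3 + 3 = 23.

23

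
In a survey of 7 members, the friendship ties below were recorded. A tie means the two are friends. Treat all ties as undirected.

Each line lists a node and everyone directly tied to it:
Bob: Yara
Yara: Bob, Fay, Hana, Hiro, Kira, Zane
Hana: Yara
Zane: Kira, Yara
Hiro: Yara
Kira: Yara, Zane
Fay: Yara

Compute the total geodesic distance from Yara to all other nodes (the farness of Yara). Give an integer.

Distances from Yara: Bob:1, Fay:1, Hana:1, Hiro:1, Kira:1, Zane:1.
Sum = 1 + 1 + 1 + 1 + 1 + 1 = 6.

6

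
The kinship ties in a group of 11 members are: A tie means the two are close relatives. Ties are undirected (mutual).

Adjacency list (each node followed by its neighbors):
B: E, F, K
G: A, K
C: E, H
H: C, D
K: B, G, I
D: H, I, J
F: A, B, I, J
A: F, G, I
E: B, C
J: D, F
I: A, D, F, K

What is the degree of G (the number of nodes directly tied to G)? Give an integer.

G is directly tied to A and K. That is 2 neighbors, so the degree of G is 2.

2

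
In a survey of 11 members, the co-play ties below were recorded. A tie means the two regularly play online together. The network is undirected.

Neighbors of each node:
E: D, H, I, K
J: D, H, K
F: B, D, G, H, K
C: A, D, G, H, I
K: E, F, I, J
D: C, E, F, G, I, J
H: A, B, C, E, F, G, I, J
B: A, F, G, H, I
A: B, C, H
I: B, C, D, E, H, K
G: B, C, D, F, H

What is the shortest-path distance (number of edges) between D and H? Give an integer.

2

One shortest route is D – G – H, which uses 2 edges, and D and H are not directly tied, so nothing shorter exists. So d(D,H) = 2.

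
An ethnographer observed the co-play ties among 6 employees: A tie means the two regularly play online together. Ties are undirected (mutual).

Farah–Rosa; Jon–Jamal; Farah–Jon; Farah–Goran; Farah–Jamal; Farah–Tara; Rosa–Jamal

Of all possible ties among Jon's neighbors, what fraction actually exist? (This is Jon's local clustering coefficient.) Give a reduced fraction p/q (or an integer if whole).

Jon's neighbors: Farah and Jamal (k = 2).
Possible neighbor pairs: C(2,2) = 1. Edges among them: Farah–Jamal → e = 1.
Clustering(Jon) = 1/1.

1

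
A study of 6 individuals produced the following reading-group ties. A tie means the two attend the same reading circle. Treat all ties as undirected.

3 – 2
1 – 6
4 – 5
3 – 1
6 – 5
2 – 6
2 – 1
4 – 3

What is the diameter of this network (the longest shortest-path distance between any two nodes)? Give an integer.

Eccentricity of each node (its greatest distance to any other): 1:2, 2:2, 3:2, 4:2, 5:2, 6:2.
The maximum eccentricity is 2, realized for instance by the pair 2–5 via 2 – 6 – 5. So the diameter is 2.

2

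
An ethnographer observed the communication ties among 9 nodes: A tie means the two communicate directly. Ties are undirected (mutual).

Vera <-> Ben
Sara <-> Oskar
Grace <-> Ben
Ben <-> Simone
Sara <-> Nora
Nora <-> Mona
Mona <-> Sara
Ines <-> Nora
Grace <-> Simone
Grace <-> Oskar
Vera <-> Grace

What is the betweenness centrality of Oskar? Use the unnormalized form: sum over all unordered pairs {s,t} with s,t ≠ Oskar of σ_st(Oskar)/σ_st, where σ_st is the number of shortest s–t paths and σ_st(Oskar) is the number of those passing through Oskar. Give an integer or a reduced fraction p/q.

16

Pairs whose geodesics pass through Oskar — Sara–Simone: 1; Sara–Vera: 1; Sara–Ben: 1; Sara–Grace: 1; Mona–Simone: 1; Mona–Vera: 1; Mona–Ben: 1; Mona–Grace: 1; Nora–Simone: 1; Nora–Vera: 1; Nora–Ben: 1; Nora–Grace: 1; Ines–Simone: 1; Ines–Vera: 1 … (+2 more pairs).
All other pairs contribute 0.
Summing the contributions gives betweenness(Oskar) = 16.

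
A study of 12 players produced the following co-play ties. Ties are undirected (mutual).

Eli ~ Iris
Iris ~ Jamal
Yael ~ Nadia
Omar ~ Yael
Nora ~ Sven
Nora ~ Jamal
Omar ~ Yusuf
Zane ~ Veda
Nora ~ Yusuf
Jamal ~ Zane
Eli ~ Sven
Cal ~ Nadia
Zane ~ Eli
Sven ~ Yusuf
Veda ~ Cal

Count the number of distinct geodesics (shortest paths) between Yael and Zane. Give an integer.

1

The shortest distance is 4, and the only length-4 path is Yael–Nadia–Cal–Veda–Zane. So there is exactly 1 shortest path.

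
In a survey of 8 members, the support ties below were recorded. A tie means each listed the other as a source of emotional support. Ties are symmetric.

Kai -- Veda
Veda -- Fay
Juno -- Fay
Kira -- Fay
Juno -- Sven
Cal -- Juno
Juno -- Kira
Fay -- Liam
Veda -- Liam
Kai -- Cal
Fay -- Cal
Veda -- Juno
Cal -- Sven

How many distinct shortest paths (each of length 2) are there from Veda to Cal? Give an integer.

The shortest distance is 2. The length-2 paths are: Veda–Kai–Cal; Veda–Juno–Cal; Veda–Fay–Cal.
That gives 3 distinct shortest paths.

3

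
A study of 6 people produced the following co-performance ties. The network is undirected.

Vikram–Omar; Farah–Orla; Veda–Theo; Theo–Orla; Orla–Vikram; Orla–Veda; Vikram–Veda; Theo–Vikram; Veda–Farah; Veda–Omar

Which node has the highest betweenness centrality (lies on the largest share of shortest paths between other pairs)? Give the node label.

Veda

Unnormalized betweenness of each node: Farah:0, Omar:0, Orla:1, Theo:0, Veda:3, Vikram:1.
Veda has the largest value, 3, making it the main broker — the node through which the most shortest paths run.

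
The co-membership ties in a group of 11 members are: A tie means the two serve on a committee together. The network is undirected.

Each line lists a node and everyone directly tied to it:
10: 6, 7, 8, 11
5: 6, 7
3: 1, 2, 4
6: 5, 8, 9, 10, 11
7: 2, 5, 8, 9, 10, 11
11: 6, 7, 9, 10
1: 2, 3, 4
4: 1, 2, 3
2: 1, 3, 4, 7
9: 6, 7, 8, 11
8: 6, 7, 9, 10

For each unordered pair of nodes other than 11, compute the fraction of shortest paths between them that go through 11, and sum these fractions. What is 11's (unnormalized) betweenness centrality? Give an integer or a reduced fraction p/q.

5/4

Pairs whose geodesics pass through 11 — 9–10: 1/4; 7–6: 1/5; 6–2: 1/5; 6–3: 1/5; 6–4: 1/5; 6–1: 1/5.
All other pairs contribute 0.
Summing the contributions gives betweenness(11) = 5/4.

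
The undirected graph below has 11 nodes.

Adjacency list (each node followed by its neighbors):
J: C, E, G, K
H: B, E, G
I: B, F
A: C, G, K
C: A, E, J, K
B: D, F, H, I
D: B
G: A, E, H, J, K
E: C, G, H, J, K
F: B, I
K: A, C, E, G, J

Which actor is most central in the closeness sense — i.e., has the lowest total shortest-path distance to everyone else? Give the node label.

Farness (sum of distances to all others) for each node — A:24, B:20, C:23, D:29, E:18, F:28, G:18, H:17, I:28, J:23, K:22.
The smallest farness is 17, for H, so H has the highest closeness.

H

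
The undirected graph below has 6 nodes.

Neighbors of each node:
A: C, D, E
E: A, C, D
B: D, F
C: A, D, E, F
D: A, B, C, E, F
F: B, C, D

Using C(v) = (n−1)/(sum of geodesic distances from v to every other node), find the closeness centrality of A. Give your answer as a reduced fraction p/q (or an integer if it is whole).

Distances from A: B:2, C:1, D:1, E:1, F:2. Sum = 7.
n = 6, so closeness = 5/7.

5/7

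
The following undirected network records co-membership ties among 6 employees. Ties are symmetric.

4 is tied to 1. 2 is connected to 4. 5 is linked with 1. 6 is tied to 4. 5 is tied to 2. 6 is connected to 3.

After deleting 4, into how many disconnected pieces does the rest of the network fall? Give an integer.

2

Without 4, the remaining ties split the others into: {3, 6}; {1, 2, 5}.
That's 2 separate components.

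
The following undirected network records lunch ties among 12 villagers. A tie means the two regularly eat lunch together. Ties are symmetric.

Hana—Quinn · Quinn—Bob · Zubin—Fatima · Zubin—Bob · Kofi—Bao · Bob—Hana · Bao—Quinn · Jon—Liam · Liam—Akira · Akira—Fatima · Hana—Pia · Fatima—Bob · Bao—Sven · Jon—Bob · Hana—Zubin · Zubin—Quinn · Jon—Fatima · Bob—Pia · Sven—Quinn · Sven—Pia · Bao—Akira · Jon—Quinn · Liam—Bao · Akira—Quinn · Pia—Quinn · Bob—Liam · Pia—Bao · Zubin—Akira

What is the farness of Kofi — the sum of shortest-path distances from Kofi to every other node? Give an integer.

26

Distances from Kofi: Akira:2, Bao:1, Bob:3, Fatima:3, Hana:3, Jon:3, Liam:2, Pia:2, Quinn:2, Sven:2, Zubin:3.
Sum = 2 + 1 + 3 + 3 + 3 + 3 + 2 + 2 + 2 + 2 + 3 = 26.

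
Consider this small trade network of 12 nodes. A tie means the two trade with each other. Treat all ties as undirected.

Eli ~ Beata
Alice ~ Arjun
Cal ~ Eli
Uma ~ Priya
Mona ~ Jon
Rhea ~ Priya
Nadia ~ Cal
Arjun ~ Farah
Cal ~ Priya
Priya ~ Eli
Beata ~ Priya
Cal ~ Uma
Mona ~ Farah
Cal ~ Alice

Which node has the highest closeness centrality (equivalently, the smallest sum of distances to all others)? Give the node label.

Farness (sum of distances to all others) for each node — Alice:25, Arjun:29, Beata:36, Cal:23, Eli:29, Farah:35, Jon:53, Mona:43, Nadia:33, Priya:27, Rhea:37, Uma:30.
The smallest farness is 23, for Cal, so Cal has the highest closeness.

Cal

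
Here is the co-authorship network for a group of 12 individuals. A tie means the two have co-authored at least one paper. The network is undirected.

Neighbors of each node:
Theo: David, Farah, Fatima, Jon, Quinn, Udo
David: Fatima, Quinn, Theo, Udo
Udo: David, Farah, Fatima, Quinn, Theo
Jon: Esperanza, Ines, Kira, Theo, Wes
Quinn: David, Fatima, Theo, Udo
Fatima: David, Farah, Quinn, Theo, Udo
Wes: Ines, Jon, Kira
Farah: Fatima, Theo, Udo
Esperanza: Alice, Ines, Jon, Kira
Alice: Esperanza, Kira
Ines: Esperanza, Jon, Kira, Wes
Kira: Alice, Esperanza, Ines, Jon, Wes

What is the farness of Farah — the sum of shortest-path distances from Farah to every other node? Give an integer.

Distances from Farah: Alice:4, David:2, Esperanza:3, Fatima:1, Ines:3, Jon:2, Kira:3, Quinn:2, Theo:1, Udo:1, Wes:3.
Sum = 4 + 2 + 3 + 1 + 3 + 2 + 3 + 2 + 1 + 1 + 3 = 25.

25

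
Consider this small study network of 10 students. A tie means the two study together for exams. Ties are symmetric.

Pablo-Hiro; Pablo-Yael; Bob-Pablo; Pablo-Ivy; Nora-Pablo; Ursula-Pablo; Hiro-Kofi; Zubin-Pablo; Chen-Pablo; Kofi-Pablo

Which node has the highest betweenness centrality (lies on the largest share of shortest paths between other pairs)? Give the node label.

Unnormalized betweenness of each node: Bob:0, Chen:0, Hiro:0, Ivy:0, Kofi:0, Nora:0, Pablo:35, Ursula:0, Yael:0, Zubin:0.
Pablo has the largest value, 35, making it the main broker — the node through which the most shortest paths run.

Pablo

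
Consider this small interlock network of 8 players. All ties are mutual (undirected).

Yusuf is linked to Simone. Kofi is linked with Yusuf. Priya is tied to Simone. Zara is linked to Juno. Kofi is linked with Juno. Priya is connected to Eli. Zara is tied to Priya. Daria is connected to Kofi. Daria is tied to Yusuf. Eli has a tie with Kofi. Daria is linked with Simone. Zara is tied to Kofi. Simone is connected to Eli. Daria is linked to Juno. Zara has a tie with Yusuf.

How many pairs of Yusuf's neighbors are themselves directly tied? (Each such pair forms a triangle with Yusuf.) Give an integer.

3

Yusuf's neighbors: Daria, Kofi, Simone, and Zara.
Neighbor pairs that are themselves tied: Yusuf–Daria–Kofi; Yusuf–Daria–Simone; Yusuf–Kofi–Zara. Each forms one triangle with Yusuf, for 3 in total.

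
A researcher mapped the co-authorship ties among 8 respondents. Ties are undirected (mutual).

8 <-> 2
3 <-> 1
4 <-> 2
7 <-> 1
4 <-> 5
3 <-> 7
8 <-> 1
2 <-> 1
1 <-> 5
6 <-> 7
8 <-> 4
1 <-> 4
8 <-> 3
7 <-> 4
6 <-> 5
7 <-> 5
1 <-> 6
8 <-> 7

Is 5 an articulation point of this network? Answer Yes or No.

Even without 5, every remaining node can still reach every other (the residual graph is connected), so 5 is not a cut vertex.

No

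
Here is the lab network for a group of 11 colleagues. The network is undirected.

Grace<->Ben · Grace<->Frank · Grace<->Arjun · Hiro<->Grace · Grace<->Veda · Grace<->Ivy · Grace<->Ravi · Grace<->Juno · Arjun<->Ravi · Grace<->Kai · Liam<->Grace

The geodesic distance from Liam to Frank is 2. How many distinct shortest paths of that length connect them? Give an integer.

1

The shortest distance is 2, and the only length-2 path is Liam–Grace–Frank. So there is exactly 1 shortest path.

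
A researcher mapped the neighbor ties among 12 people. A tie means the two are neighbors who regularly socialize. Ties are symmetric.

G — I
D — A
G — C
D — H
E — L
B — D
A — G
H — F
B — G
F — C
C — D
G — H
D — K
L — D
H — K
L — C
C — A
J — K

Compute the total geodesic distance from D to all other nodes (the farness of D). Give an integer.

17

Distances from D: A:1, B:1, C:1, E:2, F:2, G:2, H:1, I:3, J:2, K:1, L:1.
Sum = 1 + 1 + 1 + 2 + 2 + 2 + 1 + 3 + 2 + 1 + 1 = 17.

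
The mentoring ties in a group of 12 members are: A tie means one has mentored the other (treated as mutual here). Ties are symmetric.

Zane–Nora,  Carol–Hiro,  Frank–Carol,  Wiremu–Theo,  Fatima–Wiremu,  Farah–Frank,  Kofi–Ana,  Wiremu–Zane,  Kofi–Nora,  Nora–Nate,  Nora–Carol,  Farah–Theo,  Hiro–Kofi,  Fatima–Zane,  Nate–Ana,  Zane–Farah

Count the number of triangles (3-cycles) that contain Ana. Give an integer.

0

Ana's neighbors are Kofi and Nate, but none of them are tied to each other, so no triangle contains Ana.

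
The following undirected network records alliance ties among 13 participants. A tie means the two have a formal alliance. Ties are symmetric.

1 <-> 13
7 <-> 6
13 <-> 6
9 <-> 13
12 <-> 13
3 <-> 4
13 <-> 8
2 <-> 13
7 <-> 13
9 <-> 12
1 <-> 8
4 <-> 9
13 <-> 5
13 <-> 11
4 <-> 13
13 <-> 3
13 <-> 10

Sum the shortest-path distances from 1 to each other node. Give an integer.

22

Distances from 1: 2:2, 3:2, 4:2, 5:2, 6:2, 7:2, 8:1, 9:2, 10:2, 11:2, 12:2, 13:1.
Sum = 2 + 2 + 2 + 2 + 2 + 2 + 1 + 2 + 2 + 2 + 2 + 1 = 22.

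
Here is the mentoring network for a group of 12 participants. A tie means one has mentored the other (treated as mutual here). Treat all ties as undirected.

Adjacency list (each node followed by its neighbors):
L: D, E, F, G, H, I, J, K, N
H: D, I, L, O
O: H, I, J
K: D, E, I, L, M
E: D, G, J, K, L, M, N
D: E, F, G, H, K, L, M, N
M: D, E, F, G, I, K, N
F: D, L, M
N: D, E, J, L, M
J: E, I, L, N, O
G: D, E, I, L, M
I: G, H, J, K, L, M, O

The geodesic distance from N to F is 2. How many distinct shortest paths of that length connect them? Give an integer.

The shortest distance is 2. The length-2 paths are: N–L–F; N–M–F; N–D–F.
That gives 3 distinct shortest paths.

3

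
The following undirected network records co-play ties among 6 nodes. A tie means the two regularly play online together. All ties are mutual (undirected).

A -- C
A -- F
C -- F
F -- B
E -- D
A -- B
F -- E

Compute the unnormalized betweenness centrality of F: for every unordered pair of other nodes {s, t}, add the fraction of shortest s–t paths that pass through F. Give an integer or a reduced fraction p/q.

13/2

Pairs whose geodesics pass through F — A–D: 1; A–E: 1; B–C: 1/2; B–D: 1; B–E: 1; C–D: 1; C–E: 1.
All other pairs contribute 0.
Summing the contributions gives betweenness(F) = 13/2.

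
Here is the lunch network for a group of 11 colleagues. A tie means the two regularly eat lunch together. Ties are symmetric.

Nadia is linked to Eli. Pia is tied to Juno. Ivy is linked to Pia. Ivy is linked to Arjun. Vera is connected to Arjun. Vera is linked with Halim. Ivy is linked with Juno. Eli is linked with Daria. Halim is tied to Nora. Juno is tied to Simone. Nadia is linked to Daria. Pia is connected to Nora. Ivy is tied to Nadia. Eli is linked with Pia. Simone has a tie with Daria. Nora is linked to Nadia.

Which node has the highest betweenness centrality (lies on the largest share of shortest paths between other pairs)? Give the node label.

Ivy

Unnormalized betweenness of each node: Arjun:16/3, Daria:3, Eli:4/3, Halim:10/3, Ivy:12, Juno:5, Nadia:29/3, Nora:9, Pia:23/3, Simone:1, Vera:5/3.
Ivy has the largest value, 12, making it the main broker — the node through which the most shortest paths run.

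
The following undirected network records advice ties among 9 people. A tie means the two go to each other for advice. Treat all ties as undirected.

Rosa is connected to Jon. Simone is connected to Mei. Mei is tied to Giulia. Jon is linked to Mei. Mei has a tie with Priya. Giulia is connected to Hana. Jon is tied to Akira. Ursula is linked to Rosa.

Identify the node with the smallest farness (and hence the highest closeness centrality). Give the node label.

Mei

Farness (sum of distances to all others) for each node — Akira:21, Giulia:18, Hana:25, Jon:14, Mei:13, Priya:20, Rosa:19, Simone:20, Ursula:26.
The smallest farness is 13, for Mei, so Mei has the highest closeness.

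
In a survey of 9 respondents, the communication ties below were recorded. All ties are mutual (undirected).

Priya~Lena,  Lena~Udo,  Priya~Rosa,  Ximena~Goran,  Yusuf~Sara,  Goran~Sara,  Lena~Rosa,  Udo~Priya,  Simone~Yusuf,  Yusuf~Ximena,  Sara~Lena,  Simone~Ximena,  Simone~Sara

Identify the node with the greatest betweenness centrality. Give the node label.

Sara

Unnormalized betweenness of each node: Goran:5/3, Lena:31/2, Priya:1/2, Rosa:0, Sara:17, Simone:5/3, Udo:0, Ximena:1, Yusuf:5/3.
Sara has the largest value, 17, making it the main broker — the node through which the most shortest paths run.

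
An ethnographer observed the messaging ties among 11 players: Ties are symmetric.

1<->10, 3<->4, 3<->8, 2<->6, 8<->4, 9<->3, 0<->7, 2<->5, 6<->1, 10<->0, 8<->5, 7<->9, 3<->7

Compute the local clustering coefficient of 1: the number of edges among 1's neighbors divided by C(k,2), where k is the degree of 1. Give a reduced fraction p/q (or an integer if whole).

0

1's neighbors: 6 and 10 (k = 2).
Possible neighbor pairs: C(2,2) = 1. Edges among them: none → e = 0.
Clustering(1) = 0/1.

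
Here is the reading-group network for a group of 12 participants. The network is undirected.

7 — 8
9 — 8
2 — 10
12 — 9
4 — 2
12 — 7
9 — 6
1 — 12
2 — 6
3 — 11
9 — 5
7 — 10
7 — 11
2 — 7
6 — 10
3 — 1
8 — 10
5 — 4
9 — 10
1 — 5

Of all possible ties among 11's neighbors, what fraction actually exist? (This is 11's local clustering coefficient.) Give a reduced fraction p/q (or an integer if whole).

0

11's neighbors: 3 and 7 (k = 2).
Possible neighbor pairs: C(2,2) = 1. Edges among them: none → e = 0.
Clustering(11) = 0/1.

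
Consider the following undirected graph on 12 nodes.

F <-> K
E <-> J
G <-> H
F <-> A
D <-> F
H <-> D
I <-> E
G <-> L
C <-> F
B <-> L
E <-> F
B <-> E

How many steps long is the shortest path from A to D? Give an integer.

One shortest route is A – F – D, which uses 2 edges, and A and D are not directly tied, so nothing shorter exists. So d(A,D) = 2.

2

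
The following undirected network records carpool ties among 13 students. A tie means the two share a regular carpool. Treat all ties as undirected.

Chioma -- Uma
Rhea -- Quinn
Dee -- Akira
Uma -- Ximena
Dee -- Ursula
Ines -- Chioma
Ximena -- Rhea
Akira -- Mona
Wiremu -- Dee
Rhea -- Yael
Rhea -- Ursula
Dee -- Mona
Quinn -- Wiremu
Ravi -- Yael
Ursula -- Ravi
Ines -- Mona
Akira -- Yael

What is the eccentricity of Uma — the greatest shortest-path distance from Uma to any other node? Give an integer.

Distances from Uma: Akira:4, Chioma:1, Dee:4, Ines:2, Mona:3, Quinn:3, Ravi:4, Rhea:2, Ursula:3, Wiremu:4, Ximena:1, Yael:3.
The largest is 4 (to Dee, Akira, Wiremu, and Ravi), so the eccentricity of Uma is 4.

4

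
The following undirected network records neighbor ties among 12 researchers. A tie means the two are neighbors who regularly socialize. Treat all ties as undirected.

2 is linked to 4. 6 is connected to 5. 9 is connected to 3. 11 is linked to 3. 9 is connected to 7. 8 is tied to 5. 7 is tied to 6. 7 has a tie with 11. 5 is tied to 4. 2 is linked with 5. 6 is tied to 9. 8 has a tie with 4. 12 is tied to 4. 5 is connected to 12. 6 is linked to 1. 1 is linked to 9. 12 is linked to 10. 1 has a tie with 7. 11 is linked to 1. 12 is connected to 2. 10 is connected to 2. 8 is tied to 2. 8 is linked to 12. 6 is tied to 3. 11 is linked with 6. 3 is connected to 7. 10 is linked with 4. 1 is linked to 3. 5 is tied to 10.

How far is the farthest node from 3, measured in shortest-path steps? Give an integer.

Distances from 3: 1:1, 2:3, 4:3, 5:2, 6:1, 7:1, 8:3, 9:1, 10:3, 11:1, 12:3.
The largest is 3 (to 10, 12, 2, 8, and 4), so the eccentricity of 3 is 3.

3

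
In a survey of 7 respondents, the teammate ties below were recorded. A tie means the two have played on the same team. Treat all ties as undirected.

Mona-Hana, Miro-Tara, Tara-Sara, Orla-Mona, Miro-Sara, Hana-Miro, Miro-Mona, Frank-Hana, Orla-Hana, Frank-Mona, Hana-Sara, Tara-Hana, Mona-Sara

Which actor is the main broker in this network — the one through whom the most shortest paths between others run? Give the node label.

Hana

Unnormalized betweenness of each node: Frank:0, Hana:29/6, Miro:1/3, Mona:5/2, Orla:0, Sara:1/3, Tara:0.
Hana has the largest value, 29/6, making it the main broker — the node through which the most shortest paths run.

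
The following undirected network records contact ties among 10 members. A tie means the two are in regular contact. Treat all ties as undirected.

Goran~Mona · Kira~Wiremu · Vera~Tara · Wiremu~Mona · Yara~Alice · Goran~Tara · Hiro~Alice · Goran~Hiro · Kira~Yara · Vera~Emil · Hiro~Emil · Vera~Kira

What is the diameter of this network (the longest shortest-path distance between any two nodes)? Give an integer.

3

Eccentricity of each node (its greatest distance to any other): Alice:3, Emil:3, Goran:3, Hiro:3, Kira:3, Mona:3, Tara:3, Vera:3, Wiremu:3, Yara:3.
The maximum eccentricity is 3, realized for instance by the pair Wiremu–Tara via Wiremu – Mona – Goran – Tara. So the diameter is 3.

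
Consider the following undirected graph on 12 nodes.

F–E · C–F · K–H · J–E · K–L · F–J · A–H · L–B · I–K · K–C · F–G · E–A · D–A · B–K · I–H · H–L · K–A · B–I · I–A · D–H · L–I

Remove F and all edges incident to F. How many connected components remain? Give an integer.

2

Without F, the remaining ties split the others into: {A, B, C, D, E, H, I, J, K, L}; {G}.
That's 2 separate components.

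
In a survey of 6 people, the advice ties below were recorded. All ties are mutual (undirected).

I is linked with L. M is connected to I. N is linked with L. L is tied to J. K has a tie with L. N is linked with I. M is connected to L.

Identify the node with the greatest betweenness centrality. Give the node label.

Unnormalized betweenness of each node: I:1/2, J:0, K:0, L:15/2, M:0, N:0.
L has the largest value, 15/2, making it the main broker — the node through which the most shortest paths run.

L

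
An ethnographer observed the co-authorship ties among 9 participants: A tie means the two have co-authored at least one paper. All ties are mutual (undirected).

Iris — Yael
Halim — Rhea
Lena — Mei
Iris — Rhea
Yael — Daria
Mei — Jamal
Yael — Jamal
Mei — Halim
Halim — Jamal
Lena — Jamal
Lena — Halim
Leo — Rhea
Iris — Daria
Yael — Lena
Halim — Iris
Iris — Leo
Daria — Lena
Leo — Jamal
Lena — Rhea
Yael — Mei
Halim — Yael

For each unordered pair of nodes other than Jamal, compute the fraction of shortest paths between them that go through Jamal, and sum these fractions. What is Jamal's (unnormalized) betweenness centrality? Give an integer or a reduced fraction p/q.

7/3

Pairs whose geodesics pass through Jamal — Halim–Leo: 1/3; Mei–Leo: 1; Leo–Lena: 1/2; Leo–Yael: 1/2.
All other pairs contribute 0.
Summing the contributions gives betweenness(Jamal) = 7/3.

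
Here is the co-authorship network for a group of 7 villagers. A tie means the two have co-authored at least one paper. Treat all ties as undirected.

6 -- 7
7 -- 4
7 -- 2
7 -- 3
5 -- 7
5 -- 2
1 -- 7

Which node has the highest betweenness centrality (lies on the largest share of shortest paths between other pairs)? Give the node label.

7

Unnormalized betweenness of each node: 1:0, 2:0, 3:0, 4:0, 5:0, 6:0, 7:14.
7 has the largest value, 14, making it the main broker — the node through which the most shortest paths run.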